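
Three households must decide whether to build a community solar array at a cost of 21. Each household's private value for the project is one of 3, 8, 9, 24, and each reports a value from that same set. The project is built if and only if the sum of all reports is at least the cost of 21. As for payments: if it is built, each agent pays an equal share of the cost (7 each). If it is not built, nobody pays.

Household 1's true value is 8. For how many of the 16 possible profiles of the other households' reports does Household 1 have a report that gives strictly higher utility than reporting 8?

5

Others report (3, 3): truth gives 0; report 24 gives 1 > 0. Violating.
Others report (3, 8): truth gives 0; report 24 gives 1 > 0. Violating.
Others report (3, 9): truth gives 0; report 9 gives 1 > 0. Violating.
Others report (8, 3): truth gives 0; report 24 gives 1 > 0. Violating.
Others report (3, 24): truth gives 1; no alternative beats it.
Others report (8, 8): truth gives 1; no alternative beats it.
(Checking all 16 profiles: 5 have a profitable deviation, 11 do not.)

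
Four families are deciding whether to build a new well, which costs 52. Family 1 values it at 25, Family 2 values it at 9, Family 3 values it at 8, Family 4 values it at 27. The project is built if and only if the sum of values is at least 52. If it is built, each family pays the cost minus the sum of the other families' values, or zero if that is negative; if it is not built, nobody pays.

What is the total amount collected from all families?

18

Total value 69 ≥ cost 52, so it is built.
Family 1: others sum to 44; max(0, 52 - 44) = 8.
Family 2: others sum to 60; max(0, 52 - 60) = 0.
Family 3: others sum to 61; max(0, 52 - 61) = 0.
Family 4: others sum to 42; max(0, 52 - 42) = 10.
Total collected = 8 + 0 + 0 + 10 = 18.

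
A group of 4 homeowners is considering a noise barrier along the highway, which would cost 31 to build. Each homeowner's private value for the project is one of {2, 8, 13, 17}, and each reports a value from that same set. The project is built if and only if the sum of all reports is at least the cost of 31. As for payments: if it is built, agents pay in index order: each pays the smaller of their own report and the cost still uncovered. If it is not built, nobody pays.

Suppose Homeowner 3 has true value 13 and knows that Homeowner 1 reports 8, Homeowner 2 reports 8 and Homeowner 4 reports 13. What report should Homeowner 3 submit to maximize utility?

Report 2: project built, pays 2, utility 13 - 2 = 11.
Report 8: project built, pays 8, utility 13 - 8 = 5.
Report 13: project built, pays 13, utility 13 - 13 = 0.
Report 17: project built, pays 15, utility 13 - 15 = -2.
The best choice is 2 with utility 11.

2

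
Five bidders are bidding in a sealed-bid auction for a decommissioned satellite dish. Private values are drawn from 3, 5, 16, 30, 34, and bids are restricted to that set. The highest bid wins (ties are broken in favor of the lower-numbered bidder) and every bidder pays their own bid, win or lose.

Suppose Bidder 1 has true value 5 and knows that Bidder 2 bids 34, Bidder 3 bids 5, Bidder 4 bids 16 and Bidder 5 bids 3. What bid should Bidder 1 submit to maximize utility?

Bid 3: loses but pays 3, utility -3.
Bid 5: loses but pays 5, utility -5.
Bid 16: loses but pays 16, utility -16.
Bid 30: loses but pays 30, utility -30.
Bid 34: wins, pays 34, utility 5 - 34 = -29.
The best choice is 3 with utility -3.

3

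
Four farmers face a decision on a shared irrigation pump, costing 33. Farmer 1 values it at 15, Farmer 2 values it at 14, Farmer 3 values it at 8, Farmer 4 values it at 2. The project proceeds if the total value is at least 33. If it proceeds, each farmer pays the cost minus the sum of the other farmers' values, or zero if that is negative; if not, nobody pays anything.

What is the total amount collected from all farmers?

19

Total value 39 ≥ cost 33, so it is built.
Farmer 1: others sum to 24; max(0, 33 - 24) = 9.
Farmer 2: others sum to 25; max(0, 33 - 25) = 8.
Farmer 3: others sum to 31; max(0, 33 - 31) = 2.
Farmer 4: others sum to 37; max(0, 33 - 37) = 0.
Total collected = 9 + 8 + 2 + 0 = 19.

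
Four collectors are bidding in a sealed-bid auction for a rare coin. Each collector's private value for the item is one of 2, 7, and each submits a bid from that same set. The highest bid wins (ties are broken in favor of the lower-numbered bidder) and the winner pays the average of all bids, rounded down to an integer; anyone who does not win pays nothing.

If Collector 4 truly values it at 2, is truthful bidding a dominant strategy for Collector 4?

Yes

Check each profile of the others' bids and compare truth against every alternative bid.
Others bid (2, 2, 2): truth gives 0, best alternative gives -1.
Others bid (2, 2, 7): truth gives 0, best alternative gives 0.
Others bid (2, 7, 2): truth gives 0, best alternative gives 0.
Others bid (2, 7, 7): truth gives 0, best alternative gives 0.
Others bid (7, 2, 2): truth gives 0, best alternative gives 0.
Others bid (7, 2, 7): truth gives 0, best alternative gives 0.
(Remaining 2 profiles checked similarly; truth is weakly best in each.)
In every case the truthful bid is at least as good as any alternative, so it is a dominant strategy.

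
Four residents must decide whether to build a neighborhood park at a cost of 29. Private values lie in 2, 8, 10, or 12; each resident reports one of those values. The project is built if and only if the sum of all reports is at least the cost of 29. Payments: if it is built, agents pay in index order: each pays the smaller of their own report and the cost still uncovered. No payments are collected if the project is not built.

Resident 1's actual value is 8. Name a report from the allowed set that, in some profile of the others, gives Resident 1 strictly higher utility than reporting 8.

2

Suppose Resident 2 reports 8, Resident 3 reports 8 and Resident 4 reports 12.
Report 8: project built, pays 8, utility 8 - 8 = 0.
Report 2: project built, pays 2, utility 8 - 2 = 6.
So reporting 2 beats truth here (6 > 0).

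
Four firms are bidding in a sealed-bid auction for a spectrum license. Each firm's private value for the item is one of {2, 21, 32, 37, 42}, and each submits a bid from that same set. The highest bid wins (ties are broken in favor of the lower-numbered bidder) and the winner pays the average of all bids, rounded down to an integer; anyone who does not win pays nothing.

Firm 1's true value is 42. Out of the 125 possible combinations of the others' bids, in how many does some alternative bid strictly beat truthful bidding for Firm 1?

64

Others bid (2, 2, 2): truth gives 30; bid 2 gives 40 > 30. Violating.
Others bid (2, 2, 21): truth gives 26; bid 21 gives 31 > 26. Violating.
Others bid (2, 2, 32): truth gives 23; bid 32 gives 25 > 23. Violating.
Others bid (2, 2, 37): truth gives 22; bid 37 gives 23 > 22. Violating.
Others bid (2, 2, 42): truth gives 20; no alternative beats it.
Others bid (2, 21, 42): truth gives 16; no alternative beats it.
(Checking all 125 profiles: 64 have a profitable deviation, 61 do not.)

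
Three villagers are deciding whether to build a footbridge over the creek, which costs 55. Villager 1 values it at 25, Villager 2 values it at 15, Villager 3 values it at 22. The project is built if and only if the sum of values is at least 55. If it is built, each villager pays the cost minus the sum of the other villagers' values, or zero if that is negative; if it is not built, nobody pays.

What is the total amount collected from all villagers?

Total value 62 ≥ cost 55, so it is built.
Villager 1: others sum to 37; max(0, 55 - 37) = 18.
Villager 2: others sum to 47; max(0, 55 - 47) = 8.
Villager 3: others sum to 40; max(0, 55 - 40) = 15.
Total collected = 18 + 8 + 15 = 41.

41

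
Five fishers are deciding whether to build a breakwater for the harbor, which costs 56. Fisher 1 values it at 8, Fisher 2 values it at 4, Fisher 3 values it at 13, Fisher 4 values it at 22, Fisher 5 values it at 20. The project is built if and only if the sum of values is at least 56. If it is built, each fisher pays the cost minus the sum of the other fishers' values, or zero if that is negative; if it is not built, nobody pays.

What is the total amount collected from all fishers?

22

Total value 67 ≥ cost 56, so it is built.
Fisher 1: others sum to 59; max(0, 56 - 59) = 0.
Fisher 2: others sum to 63; max(0, 56 - 63) = 0.
Fisher 3: others sum to 54; max(0, 56 - 54) = 2.
Fisher 4: others sum to 45; max(0, 56 - 45) = 11.
Fisher 5: others sum to 47; max(0, 56 - 47) = 9.
Total collected = 0 + 0 + 2 + 11 + 9 = 22.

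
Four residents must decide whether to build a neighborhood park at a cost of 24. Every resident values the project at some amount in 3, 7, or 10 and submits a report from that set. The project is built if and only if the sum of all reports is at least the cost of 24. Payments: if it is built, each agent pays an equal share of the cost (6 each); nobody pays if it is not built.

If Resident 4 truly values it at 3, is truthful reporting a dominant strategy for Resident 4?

Yes

Check each profile of the others' reports and compare truth against every alternative report.
Others report (3, 7, 7): truth gives 0, best alternative gives -3.
Others report (3, 7, 10): truth gives 0, best alternative gives -3.
Others report (3, 10, 7): truth gives 0, best alternative gives -3.
Others report (7, 3, 7): truth gives 0, best alternative gives -3.
Others report (7, 3, 10): truth gives 0, best alternative gives -3.
Others report (7, 7, 3): truth gives 0, best alternative gives -3.
(Remaining 21 profiles checked similarly; truth is weakly best in each.)
In every case the truthful report is at least as good as any alternative, so it is a dominant strategy.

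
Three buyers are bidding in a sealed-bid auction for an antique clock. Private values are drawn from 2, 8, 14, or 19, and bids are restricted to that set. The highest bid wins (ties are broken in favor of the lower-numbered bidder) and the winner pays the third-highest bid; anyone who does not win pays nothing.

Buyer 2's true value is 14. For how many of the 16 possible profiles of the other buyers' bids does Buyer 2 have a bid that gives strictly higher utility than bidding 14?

Others bid (2, 19): truth gives 0; bid 19 gives 12 > 0. Violating.
Others bid (8, 19): truth gives 0; bid 19 gives 6 > 0. Violating.
Others bid (14, 2): truth gives 0; bid 19 gives 12 > 0. Violating.
Others bid (14, 8): truth gives 0; bid 19 gives 6 > 0. Violating.
Others bid (2, 2): truth gives 12; no alternative beats it.
Others bid (2, 8): truth gives 12; no alternative beats it.
(Checking all 16 profiles: 4 have a profitable deviation, 12 do not.)

4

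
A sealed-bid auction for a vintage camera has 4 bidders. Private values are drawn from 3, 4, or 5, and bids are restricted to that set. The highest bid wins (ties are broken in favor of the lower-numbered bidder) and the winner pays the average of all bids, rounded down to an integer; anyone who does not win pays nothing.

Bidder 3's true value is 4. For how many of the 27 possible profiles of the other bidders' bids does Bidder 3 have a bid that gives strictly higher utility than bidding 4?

2

Others bid (3, 4, 3): truth gives 0; bid 5 gives 1 > 0. Violating.
Others bid (4, 3, 3): truth gives 0; bid 5 gives 1 > 0. Violating.
Others bid (3, 3, 3): truth gives 1; no alternative beats it.
Others bid (3, 3, 4): truth gives 1; no alternative beats it.
(Checking all 27 profiles: 2 have a profitable deviation, 25 do not.)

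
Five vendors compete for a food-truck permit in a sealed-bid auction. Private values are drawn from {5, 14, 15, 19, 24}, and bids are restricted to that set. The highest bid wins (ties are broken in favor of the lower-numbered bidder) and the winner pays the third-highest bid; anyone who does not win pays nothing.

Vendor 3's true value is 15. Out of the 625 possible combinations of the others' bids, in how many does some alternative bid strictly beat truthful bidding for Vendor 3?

Others bid (5, 5, 5, 19): truth gives 0; bid 19 gives 10 > 0. Violating.
Others bid (5, 5, 5, 24): truth gives 0; bid 24 gives 10 > 0. Violating.
Others bid (5, 5, 14, 19): truth gives 0; bid 19 gives 1 > 0. Violating.
Others bid (5, 5, 14, 24): truth gives 0; bid 24 gives 1 > 0. Violating.
Others bid (5, 5, 5, 5): truth gives 10; no alternative beats it.
Others bid (5, 5, 5, 14): truth gives 10; no alternative beats it.
(Checking all 625 profiles: 64 have a profitable deviation, 561 do not.)

64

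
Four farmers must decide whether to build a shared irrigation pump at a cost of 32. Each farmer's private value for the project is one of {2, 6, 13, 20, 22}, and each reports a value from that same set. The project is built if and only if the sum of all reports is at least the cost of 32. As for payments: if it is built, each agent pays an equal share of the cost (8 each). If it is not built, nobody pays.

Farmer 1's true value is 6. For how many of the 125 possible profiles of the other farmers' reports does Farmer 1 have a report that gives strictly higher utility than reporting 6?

12

Others report (2, 2, 22): truth gives -2; report 2 gives 0 > -2. Violating.
Others report (2, 6, 20): truth gives -2; report 2 gives 0 > -2. Violating.
Others report (2, 13, 13): truth gives -2; report 2 gives 0 > -2. Violating.
Others report (2, 20, 6): truth gives -2; report 2 gives 0 > -2. Violating.
Others report (2, 2, 2): truth gives 0; no alternative beats it.
Others report (2, 2, 6): truth gives 0; no alternative beats it.
(Checking all 125 profiles: 12 have a profitable deviation, 113 do not.)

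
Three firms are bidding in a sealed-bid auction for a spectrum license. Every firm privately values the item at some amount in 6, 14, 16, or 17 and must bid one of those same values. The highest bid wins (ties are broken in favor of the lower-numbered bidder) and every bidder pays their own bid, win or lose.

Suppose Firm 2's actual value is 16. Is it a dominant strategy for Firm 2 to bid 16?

No

Consider the case where Firm 1 bids 6 and Firm 3 bids 6.
Truthful bid 16: wins, pays 16, utility 16 - 16 = 0.
Bid 14 instead: wins, pays 14, utility 16 - 14 = 2.
Since 2 > 0, bidding 14 is strictly better here, so truthful bidding is not dominant.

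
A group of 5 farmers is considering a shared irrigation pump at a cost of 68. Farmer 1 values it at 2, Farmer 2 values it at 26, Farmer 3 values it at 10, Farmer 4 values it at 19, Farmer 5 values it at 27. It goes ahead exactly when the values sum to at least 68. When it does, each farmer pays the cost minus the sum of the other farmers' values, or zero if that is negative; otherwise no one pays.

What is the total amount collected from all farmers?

24

Total value 84 ≥ cost 68, so it is built.
Farmer 1: others sum to 82; max(0, 68 - 82) = 0.
Farmer 2: others sum to 58; max(0, 68 - 58) = 10.
Farmer 3: others sum to 74; max(0, 68 - 74) = 0.
Farmer 4: others sum to 65; max(0, 68 - 65) = 3.
Farmer 5: others sum to 57; max(0, 68 - 57) = 11.
Total collected = 0 + 10 + 0 + 3 + 11 = 24.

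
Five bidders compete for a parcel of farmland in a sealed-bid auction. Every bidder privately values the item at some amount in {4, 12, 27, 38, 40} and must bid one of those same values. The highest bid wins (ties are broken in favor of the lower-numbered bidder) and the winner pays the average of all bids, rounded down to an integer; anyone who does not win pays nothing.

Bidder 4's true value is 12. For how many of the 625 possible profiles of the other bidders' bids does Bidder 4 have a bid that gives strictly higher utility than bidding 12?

9

Others bid (4, 4, 12, 4): truth gives 0; bid 27 gives 2 > 0. Violating.
Others bid (4, 4, 12, 12): truth gives 0; bid 27 gives 1 > 0. Violating.
Others bid (4, 12, 4, 4): truth gives 0; bid 27 gives 2 > 0. Violating.
Others bid (4, 12, 4, 12): truth gives 0; bid 27 gives 1 > 0. Violating.
Others bid (4, 4, 4, 4): truth gives 7; no alternative beats it.
Others bid (4, 4, 4, 12): truth gives 5; no alternative beats it.
(Checking all 625 profiles: 9 have a profitable deviation, 616 do not.)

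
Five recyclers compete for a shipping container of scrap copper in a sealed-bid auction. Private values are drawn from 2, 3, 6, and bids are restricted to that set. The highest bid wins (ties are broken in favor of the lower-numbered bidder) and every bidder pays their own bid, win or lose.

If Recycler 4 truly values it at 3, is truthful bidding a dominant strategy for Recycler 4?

Consider the case where Recycler 1 bids 2, Recycler 2 bids 2, Recycler 3 bids 2 and Recycler 5 bids 6.
Truthful bid 3: loses but pays 3, utility -3.
Bid 2 instead: loses but pays 2, utility -2.
Since -2 > -3, bidding 2 is strictly better here, so truthful bidding is not dominant.

No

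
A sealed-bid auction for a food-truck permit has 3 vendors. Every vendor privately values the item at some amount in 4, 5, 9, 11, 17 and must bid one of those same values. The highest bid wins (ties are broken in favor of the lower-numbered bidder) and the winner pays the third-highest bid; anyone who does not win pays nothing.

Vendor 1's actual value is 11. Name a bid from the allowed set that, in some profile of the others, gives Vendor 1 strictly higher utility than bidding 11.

Suppose Vendor 2 bids 4 and Vendor 3 bids 17.
Bid 11: loses, pays 0, utility 0.
Bid 17: wins, pays 4, utility 11 - 4 = 7.
So bidding 17 beats truth here (7 > 0).

17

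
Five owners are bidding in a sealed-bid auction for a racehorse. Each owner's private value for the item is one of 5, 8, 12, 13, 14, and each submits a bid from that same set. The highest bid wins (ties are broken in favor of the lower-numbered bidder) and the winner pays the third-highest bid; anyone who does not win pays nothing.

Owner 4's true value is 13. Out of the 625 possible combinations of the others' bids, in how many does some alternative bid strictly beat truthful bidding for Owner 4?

Others bid (5, 5, 5, 14): truth gives 0; bid 14 gives 8 > 0. Violating.
Others bid (5, 5, 8, 14): truth gives 0; bid 14 gives 5 > 0. Violating.
Others bid (5, 5, 12, 14): truth gives 0; bid 14 gives 1 > 0. Violating.
Others bid (5, 5, 13, 5): truth gives 0; bid 14 gives 8 > 0. Violating.
Others bid (5, 5, 5, 5): truth gives 8; no alternative beats it.
Others bid (5, 5, 5, 8): truth gives 8; no alternative beats it.
(Checking all 625 profiles: 108 have a profitable deviation, 517 do not.)

108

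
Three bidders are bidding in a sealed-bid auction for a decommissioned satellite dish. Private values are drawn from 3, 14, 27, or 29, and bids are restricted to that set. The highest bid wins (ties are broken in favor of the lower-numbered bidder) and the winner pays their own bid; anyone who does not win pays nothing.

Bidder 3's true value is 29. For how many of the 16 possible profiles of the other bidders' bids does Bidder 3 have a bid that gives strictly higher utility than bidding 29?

Others bid (3, 3): truth gives 0; bid 14 gives 15 > 0. Violating.
Others bid (3, 14): truth gives 0; bid 27 gives 2 > 0. Violating.
Others bid (14, 3): truth gives 0; bid 27 gives 2 > 0. Violating.
Others bid (14, 14): truth gives 0; bid 27 gives 2 > 0. Violating.
Others bid (3, 27): truth gives 0; no alternative beats it.
Others bid (3, 29): truth gives 0; no alternative beats it.
(Checking all 16 profiles: 4 have a profitable deviation, 12 do not.)

4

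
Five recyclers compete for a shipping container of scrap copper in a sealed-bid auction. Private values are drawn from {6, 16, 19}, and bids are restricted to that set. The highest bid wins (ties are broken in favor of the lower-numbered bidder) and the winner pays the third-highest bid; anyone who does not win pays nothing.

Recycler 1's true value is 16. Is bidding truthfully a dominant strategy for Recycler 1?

Consider the case where Recycler 2 bids 6, Recycler 3 bids 6, Recycler 4 bids 6 and Recycler 5 bids 19.
Truthful bid 16: loses, pays 0, utility 0.
Bid 19 instead: wins, pays 6, utility 16 - 6 = 10.
Since 10 > 0, bidding 19 is strictly better here, so truthful bidding is not dominant.

No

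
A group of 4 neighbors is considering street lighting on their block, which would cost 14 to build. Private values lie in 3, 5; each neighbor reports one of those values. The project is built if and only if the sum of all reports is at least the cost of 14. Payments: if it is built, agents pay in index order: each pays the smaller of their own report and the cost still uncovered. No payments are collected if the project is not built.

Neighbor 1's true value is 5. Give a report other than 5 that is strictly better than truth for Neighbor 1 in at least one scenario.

3

Suppose Neighbor 2 reports 3, Neighbor 3 reports 3 and Neighbor 4 reports 5.
Report 5: project built, pays 5, utility 5 - 5 = 0.
Report 3: project built, pays 3, utility 5 - 3 = 2.
So reporting 3 beats truth here (2 > 0).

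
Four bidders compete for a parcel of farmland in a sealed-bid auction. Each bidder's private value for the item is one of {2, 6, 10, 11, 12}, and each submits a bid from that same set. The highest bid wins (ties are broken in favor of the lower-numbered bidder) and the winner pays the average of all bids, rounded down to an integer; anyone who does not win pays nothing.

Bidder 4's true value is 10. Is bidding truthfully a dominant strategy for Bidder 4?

No

Consider the case where Bidder 1 bids 2, Bidder 2 bids 2 and Bidder 3 bids 2.
Truthful bid 10: wins, pays 4, utility 10 - 4 = 6.
Bid 6 instead: wins, pays 3, utility 10 - 3 = 7.
Since 7 > 6, bidding 6 is strictly better here, so truthful bidding is not dominant.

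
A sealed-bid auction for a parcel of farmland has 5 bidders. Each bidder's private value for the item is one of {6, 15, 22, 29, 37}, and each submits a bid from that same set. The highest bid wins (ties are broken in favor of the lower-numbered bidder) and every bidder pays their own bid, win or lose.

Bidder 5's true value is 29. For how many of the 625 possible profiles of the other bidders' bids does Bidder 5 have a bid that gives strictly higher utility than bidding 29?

Others bid (6, 6, 6, 6): truth gives 0; bid 15 gives 14 > 0. Violating.
Others bid (6, 6, 6, 15): truth gives 0; bid 22 gives 7 > 0. Violating.
Others bid (6, 6, 6, 29): truth gives -29; bid 6 gives -6 > -29. Violating.
Others bid (6, 6, 6, 37): truth gives -29; bid 6 gives -6 > -29. Violating.
Others bid (6, 6, 6, 22): truth gives 0; no alternative beats it.
Others bid (6, 6, 15, 22): truth gives 0; no alternative beats it.
(Checking all 625 profiles: 560 have a profitable deviation, 65 do not.)

560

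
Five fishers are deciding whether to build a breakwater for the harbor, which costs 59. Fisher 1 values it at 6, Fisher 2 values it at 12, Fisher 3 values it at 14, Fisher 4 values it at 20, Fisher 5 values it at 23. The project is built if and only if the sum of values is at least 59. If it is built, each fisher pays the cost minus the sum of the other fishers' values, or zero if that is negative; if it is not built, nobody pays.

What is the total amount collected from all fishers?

11

Total value 75 ≥ cost 59, so it is built.
Fisher 1: others sum to 69; max(0, 59 - 69) = 0.
Fisher 2: others sum to 63; max(0, 59 - 63) = 0.
Fisher 3: others sum to 61; max(0, 59 - 61) = 0.
Fisher 4: others sum to 55; max(0, 59 - 55) = 4.
Fisher 5: others sum to 52; max(0, 59 - 52) = 7.
Total collected = 0 + 0 + 0 + 4 + 7 = 11.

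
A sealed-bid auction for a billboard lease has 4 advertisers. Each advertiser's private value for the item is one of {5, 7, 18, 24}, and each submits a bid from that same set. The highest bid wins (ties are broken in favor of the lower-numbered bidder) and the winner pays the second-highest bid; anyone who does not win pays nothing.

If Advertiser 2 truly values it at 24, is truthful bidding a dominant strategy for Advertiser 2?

Check each profile of the others' bids and compare truth against every alternative bid.
Others bid (18, 5, 5): truth gives 6, best alternative gives 0.
Others bid (18, 5, 7): truth gives 6, best alternative gives 0.
Others bid (18, 5, 18): truth gives 6, best alternative gives 0.
Others bid (18, 7, 5): truth gives 6, best alternative gives 0.
Others bid (18, 7, 7): truth gives 6, best alternative gives 0.
Others bid (18, 7, 18): truth gives 6, best alternative gives 0.
(Remaining 58 profiles checked similarly; truth is weakly best in each.)
In every case the truthful bid is at least as good as any alternative, so it is a dominant strategy.

Yes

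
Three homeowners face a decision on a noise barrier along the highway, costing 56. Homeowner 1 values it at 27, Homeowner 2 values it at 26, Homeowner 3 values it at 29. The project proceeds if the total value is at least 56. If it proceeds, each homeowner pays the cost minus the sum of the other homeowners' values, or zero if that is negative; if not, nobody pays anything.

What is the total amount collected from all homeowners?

Total value 82 ≥ cost 56, so it is built.
Homeowner 1: others sum to 55; max(0, 56 - 55) = 1.
Homeowner 2: others sum to 56; max(0, 56 - 56) = 0.
Homeowner 3: others sum to 53; max(0, 56 - 53) = 3.
Total collected = 1 + 0 + 3 = 4.

4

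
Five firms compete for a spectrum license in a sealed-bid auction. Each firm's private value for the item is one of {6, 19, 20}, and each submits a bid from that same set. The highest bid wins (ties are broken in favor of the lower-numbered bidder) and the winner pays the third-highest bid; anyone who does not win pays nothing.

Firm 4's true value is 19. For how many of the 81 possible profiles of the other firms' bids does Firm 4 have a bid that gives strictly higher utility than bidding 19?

Others bid (6, 6, 6, 20): truth gives 0; bid 20 gives 13 > 0. Violating.
Others bid (6, 6, 19, 6): truth gives 0; bid 20 gives 13 > 0. Violating.
Others bid (6, 19, 6, 6): truth gives 0; bid 20 gives 13 > 0. Violating.
Others bid (19, 6, 6, 6): truth gives 0; bid 20 gives 13 > 0. Violating.
Others bid (6, 6, 6, 6): truth gives 13; no alternative beats it.
Others bid (6, 6, 6, 19): truth gives 13; no alternative beats it.
(Checking all 81 profiles: 4 have a profitable deviation, 77 do not.)

4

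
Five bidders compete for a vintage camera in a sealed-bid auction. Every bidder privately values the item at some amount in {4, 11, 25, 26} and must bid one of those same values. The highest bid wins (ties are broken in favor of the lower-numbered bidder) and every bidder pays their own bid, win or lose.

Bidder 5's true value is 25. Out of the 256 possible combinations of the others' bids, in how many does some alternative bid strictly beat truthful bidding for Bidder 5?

Others bid (4, 4, 4, 4): truth gives 0; bid 11 gives 14 > 0. Violating.
Others bid (4, 4, 4, 25): truth gives -25; bid 26 gives -1 > -25. Violating.
Others bid (4, 4, 4, 26): truth gives -25; bid 4 gives -4 > -25. Violating.
Others bid (4, 4, 11, 25): truth gives -25; bid 26 gives -1 > -25. Violating.
Others bid (4, 4, 4, 11): truth gives 0; no alternative beats it.
Others bid (4, 4, 11, 4): truth gives 0; no alternative beats it.
(Checking all 256 profiles: 241 have a profitable deviation, 15 do not.)

241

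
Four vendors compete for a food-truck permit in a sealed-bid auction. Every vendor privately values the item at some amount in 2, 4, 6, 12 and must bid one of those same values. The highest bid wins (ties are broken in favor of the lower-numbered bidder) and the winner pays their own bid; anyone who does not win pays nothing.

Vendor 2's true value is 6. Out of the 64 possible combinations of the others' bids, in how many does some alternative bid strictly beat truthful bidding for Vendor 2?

Others bid (2, 2, 2): truth gives 0; bid 4 gives 2 > 0. Violating.
Others bid (2, 2, 4): truth gives 0; bid 4 gives 2 > 0. Violating.
Others bid (2, 4, 2): truth gives 0; bid 4 gives 2 > 0. Violating.
Others bid (2, 4, 4): truth gives 0; bid 4 gives 2 > 0. Violating.
Others bid (2, 2, 6): truth gives 0; no alternative beats it.
Others bid (2, 2, 12): truth gives 0; no alternative beats it.
(Checking all 64 profiles: 4 have a profitable deviation, 60 do not.)

4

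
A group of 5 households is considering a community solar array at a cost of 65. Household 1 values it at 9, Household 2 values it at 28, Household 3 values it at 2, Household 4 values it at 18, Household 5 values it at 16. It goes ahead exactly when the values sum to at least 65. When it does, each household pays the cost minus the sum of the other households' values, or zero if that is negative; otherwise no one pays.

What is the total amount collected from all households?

39

Total value 73 ≥ cost 65, so it is built.
Household 1: others sum to 64; max(0, 65 - 64) = 1.
Household 2: others sum to 45; max(0, 65 - 45) = 20.
Household 3: others sum to 71; max(0, 65 - 71) = 0.
Household 4: others sum to 55; max(0, 65 - 55) = 10.
Household 5: others sum to 57; max(0, 65 - 57) = 8.
Total collected = 1 + 20 + 0 + 10 + 8 = 39.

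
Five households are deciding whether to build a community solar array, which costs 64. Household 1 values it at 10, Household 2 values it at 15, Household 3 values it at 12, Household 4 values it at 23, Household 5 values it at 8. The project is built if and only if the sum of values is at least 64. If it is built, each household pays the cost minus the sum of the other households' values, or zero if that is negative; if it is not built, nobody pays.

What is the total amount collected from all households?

48

Total value 68 ≥ cost 64, so it is built.
Household 1: others sum to 58; max(0, 64 - 58) = 6.
Household 2: others sum to 53; max(0, 64 - 53) = 11.
Household 3: others sum to 56; max(0, 64 - 56) = 8.
Household 4: others sum to 45; max(0, 64 - 45) = 19.
Household 5: others sum to 60; max(0, 64 - 60) = 4.
Total collected = 6 + 11 + 8 + 19 + 4 = 48.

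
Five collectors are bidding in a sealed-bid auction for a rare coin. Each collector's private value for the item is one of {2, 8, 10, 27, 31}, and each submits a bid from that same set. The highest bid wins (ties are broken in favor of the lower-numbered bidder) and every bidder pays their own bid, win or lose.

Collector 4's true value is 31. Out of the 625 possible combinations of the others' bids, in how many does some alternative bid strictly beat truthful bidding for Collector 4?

Others bid (2, 2, 2, 2): truth gives 0; bid 8 gives 23 > 0. Violating.
Others bid (2, 2, 2, 8): truth gives 0; bid 8 gives 23 > 0. Violating.
Others bid (2, 2, 2, 10): truth gives 0; bid 10 gives 21 > 0. Violating.
Others bid (2, 2, 2, 27): truth gives 0; bid 27 gives 4 > 0. Violating.
Others bid (2, 2, 2, 31): truth gives 0; no alternative beats it.
Others bid (2, 2, 8, 31): truth gives 0; no alternative beats it.
(Checking all 625 profiles: 413 have a profitable deviation, 212 do not.)

413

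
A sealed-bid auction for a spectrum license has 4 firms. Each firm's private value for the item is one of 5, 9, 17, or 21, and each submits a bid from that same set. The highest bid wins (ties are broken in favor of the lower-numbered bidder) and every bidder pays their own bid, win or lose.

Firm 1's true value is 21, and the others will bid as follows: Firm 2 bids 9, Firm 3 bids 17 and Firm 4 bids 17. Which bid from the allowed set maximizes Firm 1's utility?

17

Bid 5: loses but pays 5, utility -5.
Bid 9: loses but pays 9, utility -9.
Bid 17: wins, pays 17, utility 21 - 17 = 4.
Bid 21: wins, pays 21, utility 21 - 21 = 0.
The best choice is 17 with utility 4.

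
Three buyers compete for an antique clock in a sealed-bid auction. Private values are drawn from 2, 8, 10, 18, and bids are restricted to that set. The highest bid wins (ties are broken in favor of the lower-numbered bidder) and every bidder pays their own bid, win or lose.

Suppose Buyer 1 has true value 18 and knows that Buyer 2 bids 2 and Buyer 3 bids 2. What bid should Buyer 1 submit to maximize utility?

2

Bid 2: wins, pays 2, utility 18 - 2 = 16.
Bid 8: wins, pays 8, utility 18 - 8 = 10.
Bid 10: wins, pays 10, utility 18 - 10 = 8.
Bid 18: wins, pays 18, utility 18 - 18 = 0.
The best choice is 2 with utility 16.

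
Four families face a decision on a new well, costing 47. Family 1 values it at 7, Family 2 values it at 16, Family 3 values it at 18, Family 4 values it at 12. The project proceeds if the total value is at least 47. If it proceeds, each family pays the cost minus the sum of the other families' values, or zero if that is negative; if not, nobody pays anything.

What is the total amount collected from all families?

29

Total value 53 ≥ cost 47, so it is built.
Family 1: others sum to 46; max(0, 47 - 46) = 1.
Family 2: others sum to 37; max(0, 47 - 37) = 10.
Family 3: others sum to 35; max(0, 47 - 35) = 12.
Family 4: others sum to 41; max(0, 47 - 41) = 6.
Total collected = 1 + 10 + 12 + 6 = 29.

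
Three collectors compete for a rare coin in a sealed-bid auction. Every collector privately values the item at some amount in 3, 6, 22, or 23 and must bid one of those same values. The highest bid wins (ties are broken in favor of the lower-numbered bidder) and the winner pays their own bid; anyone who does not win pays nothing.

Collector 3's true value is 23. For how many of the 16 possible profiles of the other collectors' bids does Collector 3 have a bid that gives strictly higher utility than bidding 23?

Others bid (3, 3): truth gives 0; bid 6 gives 17 > 0. Violating.
Others bid (3, 6): truth gives 0; bid 22 gives 1 > 0. Violating.
Others bid (6, 3): truth gives 0; bid 22 gives 1 > 0. Violating.
Others bid (6, 6): truth gives 0; bid 22 gives 1 > 0. Violating.
Others bid (3, 22): truth gives 0; no alternative beats it.
Others bid (3, 23): truth gives 0; no alternative beats it.
(Checking all 16 profiles: 4 have a profitable deviation, 12 do not.)

4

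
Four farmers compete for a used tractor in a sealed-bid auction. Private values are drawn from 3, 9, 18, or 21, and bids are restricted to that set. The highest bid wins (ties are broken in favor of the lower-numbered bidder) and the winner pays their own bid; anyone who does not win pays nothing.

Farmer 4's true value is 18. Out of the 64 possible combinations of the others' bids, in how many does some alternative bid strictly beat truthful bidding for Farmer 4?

1

Others bid (3, 3, 3): truth gives 0; bid 9 gives 9 > 0. Violating.
Others bid (3, 3, 9): truth gives 0; no alternative beats it.
Others bid (3, 3, 18): truth gives 0; no alternative beats it.
(Checking all 64 profiles: 1 has a profitable deviation, 63 do not.)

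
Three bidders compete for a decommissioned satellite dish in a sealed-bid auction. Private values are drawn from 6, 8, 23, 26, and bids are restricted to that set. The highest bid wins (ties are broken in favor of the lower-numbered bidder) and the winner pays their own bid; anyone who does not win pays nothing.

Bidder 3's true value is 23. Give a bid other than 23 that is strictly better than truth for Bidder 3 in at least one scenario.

8

Suppose Bidder 1 bids 6 and Bidder 2 bids 6.
Bid 23: wins, pays 23, utility 23 - 23 = 0.
Bid 8: wins, pays 8, utility 23 - 8 = 15.
So bidding 8 beats truth here (15 > 0).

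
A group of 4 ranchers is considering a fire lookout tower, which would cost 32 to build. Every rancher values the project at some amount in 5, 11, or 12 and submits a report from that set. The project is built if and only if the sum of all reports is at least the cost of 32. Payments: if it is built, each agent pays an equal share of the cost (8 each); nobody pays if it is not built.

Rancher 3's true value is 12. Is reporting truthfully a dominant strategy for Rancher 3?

Check each profile of the others' reports and compare truth against every alternative report.
Others report (5, 5, 11): truth gives 4, best alternative gives 4.
Others report (5, 5, 12): truth gives 4, best alternative gives 4.
Others report (5, 11, 5): truth gives 4, best alternative gives 4.
Others report (5, 11, 11): truth gives 4, best alternative gives 4.
Others report (5, 11, 12): truth gives 4, best alternative gives 4.
Others report (5, 12, 5): truth gives 4, best alternative gives 4.
(Remaining 21 profiles checked similarly; truth is weakly best in each.)
In every case the truthful report is at least as good as any alternative, so it is a dominant strategy.

Yes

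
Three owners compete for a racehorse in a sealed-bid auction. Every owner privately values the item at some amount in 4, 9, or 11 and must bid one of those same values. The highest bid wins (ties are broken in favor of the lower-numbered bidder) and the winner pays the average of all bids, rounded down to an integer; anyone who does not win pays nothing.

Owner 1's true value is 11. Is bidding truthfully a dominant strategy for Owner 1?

No

Consider the case where Owner 2 bids 4 and Owner 3 bids 4.
Truthful bid 11: wins, pays 6, utility 11 - 6 = 5.
Bid 4 instead: wins, pays 4, utility 11 - 4 = 7.
Since 7 > 5, bidding 4 is strictly better here, so truthful bidding is not dominant.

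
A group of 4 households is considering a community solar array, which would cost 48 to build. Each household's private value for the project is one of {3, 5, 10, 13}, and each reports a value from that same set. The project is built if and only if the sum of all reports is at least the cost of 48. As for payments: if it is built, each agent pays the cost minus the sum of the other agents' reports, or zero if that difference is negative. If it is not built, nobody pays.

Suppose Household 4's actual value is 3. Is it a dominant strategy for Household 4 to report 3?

Yes

Check each profile of the others' reports and compare truth against every alternative report.
Others report (3, 3, 3): truth gives 0, best alternative gives 0.
Others report (3, 3, 5): truth gives 0, best alternative gives 0.
Others report (3, 3, 10): truth gives 0, best alternative gives 0.
Others report (3, 3, 13): truth gives 0, best alternative gives 0.
Others report (3, 5, 3): truth gives 0, best alternative gives 0.
Others report (3, 5, 5): truth gives 0, best alternative gives 0.
(Remaining 58 profiles checked similarly; truth is weakly best in each.)
In every case the truthful report is at least as good as any alternative, so it is a dominant strategy.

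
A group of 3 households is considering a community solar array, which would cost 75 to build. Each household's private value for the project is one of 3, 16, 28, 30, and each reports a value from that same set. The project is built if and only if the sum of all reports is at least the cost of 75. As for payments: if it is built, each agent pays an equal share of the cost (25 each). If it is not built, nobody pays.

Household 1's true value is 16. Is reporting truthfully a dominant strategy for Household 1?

Consider the case where Household 2 reports 30 and Household 3 reports 30.
Truthful report 16: project built, pays 25, utility 16 - 25 = -9.
Report 3 instead: project not built, utility 0.
Since 0 > -9, reporting 3 is strictly better here, so truthful reporting is not dominant.

No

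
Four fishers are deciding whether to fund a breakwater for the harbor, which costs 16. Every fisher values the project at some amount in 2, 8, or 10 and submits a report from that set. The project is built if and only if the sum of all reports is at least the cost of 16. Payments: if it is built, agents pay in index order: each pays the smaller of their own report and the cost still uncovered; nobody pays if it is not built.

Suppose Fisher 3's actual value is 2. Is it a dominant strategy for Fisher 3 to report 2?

Yes

Check each profile of the others' reports and compare truth against every alternative report.
Others report (2, 2, 8): truth gives 0, best alternative gives -6.
Others report (2, 2, 10): truth gives 0, best alternative gives -6.
Others report (2, 8, 2): truth gives 0, best alternative gives -4.
Others report (2, 8, 8): truth gives 0, best alternative gives -4.
Others report (2, 8, 10): truth gives 0, best alternative gives -4.
Others report (8, 2, 2): truth gives 0, best alternative gives -4.
(Remaining 21 profiles checked similarly; truth is weakly best in each.)
In every case the truthful report is at least as good as any alternative, so it is a dominant strategy.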